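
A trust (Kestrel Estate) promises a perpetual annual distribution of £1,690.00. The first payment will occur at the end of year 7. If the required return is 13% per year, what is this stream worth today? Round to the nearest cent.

£6244.14

Value at end of year 6: C / r = £1,690.00 / 0.13 = £13,000.0000
Discount to today: PV = £13,000.0000 / (1 + 0.13)^6 = £13,000.0000 / 2.081952 = £6,244.14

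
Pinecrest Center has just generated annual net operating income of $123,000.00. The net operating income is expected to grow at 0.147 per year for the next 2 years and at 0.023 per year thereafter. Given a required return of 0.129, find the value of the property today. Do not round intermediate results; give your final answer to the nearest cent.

$1477133.65

D_1 = 141081.00000
D_2 = 161819.90700
Terminal value at year 2: TV = D_2×(1+g_2)/(r−g_2) = 165541.76486/0.106 = 1561714.76284
P_0 = D_1/(1+r)^1 + D_2/(1+r)^2 + TV/(1+r)^2
    = 124961.02746 + 126953.32019 + 1225219.30711 = 1477133.65476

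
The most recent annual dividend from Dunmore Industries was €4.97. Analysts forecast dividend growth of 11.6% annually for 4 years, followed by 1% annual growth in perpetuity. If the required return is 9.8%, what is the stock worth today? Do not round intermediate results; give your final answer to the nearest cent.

D_1 = 5.54652
D_2 = 6.18992
D_3 = 6.90795
D_4 = 7.70927
Terminal value at year 4: TV = D_4×(1+g_2)/(r−g_2) = 7.78636/0.088 = 88.48138
P_0 = D_1/(1+r)^1 + D_2/(1+r)^2 + D_3/(1+r)^3 + D_4/(1+r)^4 + TV/(1+r)^4
    = 5.05148 + 5.13429 + 5.21846 + 5.30400 + 60.87550 = 81.58372

€81.58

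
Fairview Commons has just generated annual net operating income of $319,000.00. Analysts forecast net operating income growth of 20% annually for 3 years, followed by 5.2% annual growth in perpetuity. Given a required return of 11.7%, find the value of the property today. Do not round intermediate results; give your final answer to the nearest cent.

$7507832.41

D_1 = 382800.00000
D_2 = 459360.00000
D_3 = 551232.00000
Terminal value at year 3: TV = D_3×(1+g_2)/(r−g_2) = 579896.06400/0.065 = 8921477.90769
P_0 = D_1/(1+r)^1 + D_2/(1+r)^2 + D_3/(1+r)^3 + TV/(1+r)^3
    = 342703.67055 + 368168.67024 + 395525.87671 + 6401434.18921 = 7507832.40671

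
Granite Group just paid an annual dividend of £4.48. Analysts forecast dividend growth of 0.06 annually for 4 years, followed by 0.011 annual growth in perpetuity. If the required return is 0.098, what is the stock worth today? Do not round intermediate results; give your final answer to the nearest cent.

£61.64

D_1 = 4.74880
D_2 = 5.03373
D_3 = 5.33575
D_4 = 5.65590
Terminal value at year 4: TV = D_4×(1+g_2)/(r−g_2) = 5.71811/0.087 = 65.72542
P_0 = D_1/(1+r)^1 + D_2/(1+r)^2 + D_3/(1+r)^3 + D_4/(1+r)^4 + TV/(1+r)^4
    = 4.32495 + 4.17527 + 4.03078 + 3.89128 + 45.21932 = 61.64160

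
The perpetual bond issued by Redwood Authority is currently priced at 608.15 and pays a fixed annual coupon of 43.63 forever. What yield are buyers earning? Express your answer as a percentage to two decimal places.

7.17%

P = C/r ⇒ r = C/P = 43.63/608.15 = 0.071742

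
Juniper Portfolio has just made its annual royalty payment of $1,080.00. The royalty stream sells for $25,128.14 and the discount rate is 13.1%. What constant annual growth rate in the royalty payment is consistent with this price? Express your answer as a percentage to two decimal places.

P = D₀(1+g)/(r−g) ⇒ P(r−g) = D₀(1+g) ⇒ g(P+D₀) = P·r − D₀
g = (P·r − D₀)/(P + D₀) = ($25,128.14×0.131 − $1,080.00) / ($25,128.14 + $1,080.00) = 0.084393

8.44%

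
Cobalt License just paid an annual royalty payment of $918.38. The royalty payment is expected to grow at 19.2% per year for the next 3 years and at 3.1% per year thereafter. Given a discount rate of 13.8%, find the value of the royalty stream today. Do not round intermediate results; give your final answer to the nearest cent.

D_1 = 1094.70896
D_2 = 1304.89308
D_3 = 1555.43255
Terminal value at year 3: TV = D_3×(1+g_2)/(r−g_2) = 1603.65096/0.107 = 14987.39216
P_0 = D_1/(1+r)^1 + D_2/(1+r)^2 + D_3/(1+r)^3 + TV/(1+r)^3
    = 961.95866 + 1007.60521 + 1055.41776 + 10169.49261 = 13194.47424

$13194.47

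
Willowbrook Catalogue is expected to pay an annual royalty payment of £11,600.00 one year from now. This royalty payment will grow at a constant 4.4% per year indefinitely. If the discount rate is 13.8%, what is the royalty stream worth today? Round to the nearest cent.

Growing perpetuity: P = D₁ / (r − g) = £11,600.0000 / (0.138 − 0.044) = £123,404.26

£123404.26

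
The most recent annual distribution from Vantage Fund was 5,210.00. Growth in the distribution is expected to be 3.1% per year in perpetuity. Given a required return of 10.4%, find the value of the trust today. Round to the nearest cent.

73582.33

D₁ = D₀ × (1 + g) = 5,210.00 × 1.031 = 5,371.5100
Growing perpetuity: P = D₁ / (r − g) = 5,371.5100 / (0.104 − 0.031) = 73,582.33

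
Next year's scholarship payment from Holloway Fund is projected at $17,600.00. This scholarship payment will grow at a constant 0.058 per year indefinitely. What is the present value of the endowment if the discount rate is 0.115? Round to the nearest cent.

Growing perpetuity: P = D₁ / (r − g) = $17,600.0000 / (0.115 − 0.058) = $308,771.93

$308771.93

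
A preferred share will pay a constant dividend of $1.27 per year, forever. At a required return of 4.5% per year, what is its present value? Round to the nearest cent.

Level perpetuity: PV = C / r = $1.27 / 0.045 = $28.22

$28.22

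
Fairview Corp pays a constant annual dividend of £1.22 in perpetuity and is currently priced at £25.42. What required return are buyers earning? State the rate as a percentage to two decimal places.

P = C/r ⇒ r = C/P = £1.22/£25.42 = 0.047994

4.80%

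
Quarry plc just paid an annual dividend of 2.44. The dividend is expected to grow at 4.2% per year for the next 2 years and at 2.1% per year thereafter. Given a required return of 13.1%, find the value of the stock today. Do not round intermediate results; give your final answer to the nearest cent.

D_1 = 2.54248
D_2 = 2.64926
Terminal value at year 2: TV = D_2×(1+g_2)/(r−g_2) = 2.70490/0.11 = 24.58999
P_0 = D_1/(1+r)^1 + D_2/(1+r)^2 + TV/(1+r)^2
    = 2.24799 + 2.07110 + 19.22353 = 23.54262

23.54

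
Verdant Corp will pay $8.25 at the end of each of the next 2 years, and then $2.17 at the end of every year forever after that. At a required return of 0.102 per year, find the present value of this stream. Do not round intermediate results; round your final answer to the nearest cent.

$31.80

PV of 2-year annuity: $8.25 × [1 − (1+0.102)^−2] / 0.102 = 14.27984
Perpetuity value at year 2: $2.17 / 0.102 = 21.27451
PV of perpetuity: 21.27451 / (1+0.102)^2 = 17.51848
Total PV = 14.27984 + 17.51848 = 31.79832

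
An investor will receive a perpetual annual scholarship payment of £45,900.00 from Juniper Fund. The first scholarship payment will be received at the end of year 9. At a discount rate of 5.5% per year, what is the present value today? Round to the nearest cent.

£543788.88

Value at end of year 8: C / r = £45,900.00 / 0.055 = £834,545.4545
Discount to today: PV = £834,545.4545 / (1 + 0.055)^8 = £834,545.4545 / 1.534687 = £543,788.88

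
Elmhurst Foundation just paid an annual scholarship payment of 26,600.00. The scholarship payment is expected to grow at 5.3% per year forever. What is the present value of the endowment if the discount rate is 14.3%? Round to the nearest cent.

311220.00

D₁ = D₀ × (1 + g) = 26,600.00 × 1.053 = 28,009.8000
Growing perpetuity: P = D₁ / (r − g) = 28,009.8000 / (0.143 − 0.053) = 311,220.00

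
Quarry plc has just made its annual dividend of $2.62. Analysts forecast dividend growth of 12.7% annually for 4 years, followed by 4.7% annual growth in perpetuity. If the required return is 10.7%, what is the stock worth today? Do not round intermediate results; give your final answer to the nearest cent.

$60.08

D_1 = 2.95274
D_2 = 3.32774
D_3 = 3.75036
D_4 = 4.22666
Terminal value at year 4: TV = D_4×(1+g_2)/(r−g_2) = 4.42531/0.06 = 73.75516
P_0 = D_1/(1+r)^1 + D_2/(1+r)^2 + D_3/(1+r)^3 + D_4/(1+r)^4 + TV/(1+r)^4
    = 2.66734 + 2.71553 + 2.76459 + 2.81453 + 49.11362 = 60.07560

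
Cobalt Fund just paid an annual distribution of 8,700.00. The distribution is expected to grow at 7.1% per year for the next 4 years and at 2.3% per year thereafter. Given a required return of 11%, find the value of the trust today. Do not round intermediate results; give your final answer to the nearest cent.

120511.60

D_1 = 9317.70000
D_2 = 9979.25670
D_3 = 10687.78393
D_4 = 11446.61658
Terminal value at year 4: TV = D_4×(1+g_2)/(r−g_2) = 11709.88877/0.087 = 134596.42260
P_0 = D_1/(1+r)^1 + D_2/(1+r)^2 + D_3/(1+r)^3 + D_4/(1+r)^4 + TV/(1+r)^4
    = 8394.32432 + 8099.38860 + 7814.81549 + 7540.24089 + 88662.83257 = 120511.60189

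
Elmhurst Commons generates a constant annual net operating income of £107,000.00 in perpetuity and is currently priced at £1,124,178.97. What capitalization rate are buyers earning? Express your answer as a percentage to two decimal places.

P = C/r ⇒ r = C/P = £107,000.00/£1,124,178.97 = 0.095181

9.52%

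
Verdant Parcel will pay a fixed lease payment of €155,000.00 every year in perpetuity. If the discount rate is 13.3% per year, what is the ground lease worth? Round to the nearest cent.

Level perpetuity: PV = C / r = €155,000.00 / 0.133 = €1,165,413.53

€1165413.53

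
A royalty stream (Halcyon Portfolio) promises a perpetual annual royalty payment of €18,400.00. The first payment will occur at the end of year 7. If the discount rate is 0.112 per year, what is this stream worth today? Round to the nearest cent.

Value at end of year 6: C / r = €18,400.00 / 0.112 = €164,285.7143
Discount to today: PV = €164,285.7143 / (1 + 0.112)^6 = €164,285.7143 / 1.890727 = €86,890.26

€86890.26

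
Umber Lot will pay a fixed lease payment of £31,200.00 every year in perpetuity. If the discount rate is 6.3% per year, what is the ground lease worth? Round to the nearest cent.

Level perpetuity: PV = C / r = £31,200.00 / 0.063 = £495,238.10

£495238.10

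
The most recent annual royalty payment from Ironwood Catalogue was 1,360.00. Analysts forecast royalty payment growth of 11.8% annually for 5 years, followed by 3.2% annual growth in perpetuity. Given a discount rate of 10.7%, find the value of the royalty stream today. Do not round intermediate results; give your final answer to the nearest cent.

D_1 = 1520.48000
D_2 = 1699.89664
D_3 = 1900.48444
D_4 = 2124.74161
D_5 = 2375.46112
Terminal value at year 5: TV = D_5×(1+g_2)/(r−g_2) = 2451.47587/0.075 = 32686.34498
P_0 = D_1/(1+r)^1 + D_2/(1+r)^2 + D_3/(1+r)^3 + D_4/(1+r)^4 + D_5/(1+r)^5 + TV/(1+r)^5
    = 1373.51400 + 1387.16229 + 1400.94620 + 1414.86707 + 1428.92627 + 19662.02553 = 26667.44136

26667.44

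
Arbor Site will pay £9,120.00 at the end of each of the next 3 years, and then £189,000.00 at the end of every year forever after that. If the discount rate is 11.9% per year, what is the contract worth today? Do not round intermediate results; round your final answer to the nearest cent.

£1155450.38

PV of 3-year annuity: £9,120.00 × [1 − (1+0.119)^−3] / 0.119 = 21942.39722
Perpetuity value at year 3: £189,000.00 / 0.119 = 1588235.29412
PV of perpetuity: 1588235.29412 / (1+0.119)^3 = 1133507.98326
Total PV = 21942.39722 + 1133507.98326 = 1155450.38048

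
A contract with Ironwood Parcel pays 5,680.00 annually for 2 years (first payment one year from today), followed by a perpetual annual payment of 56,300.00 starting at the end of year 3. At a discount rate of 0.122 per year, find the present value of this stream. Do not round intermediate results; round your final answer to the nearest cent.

376149.33

PV of 2-year annuity: 5,680.00 × [1 − (1+0.122)^−2] / 0.122 = 9574.32138
Perpetuity value at year 2: 56,300.00 / 0.122 = 461475.40984
PV of perpetuity: 461475.40984 / (1+0.122)^2 = 366575.00599
Total PV = 9574.32138 + 366575.00599 = 376149.32737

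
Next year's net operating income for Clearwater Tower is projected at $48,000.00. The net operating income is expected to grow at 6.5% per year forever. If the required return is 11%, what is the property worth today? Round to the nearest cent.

$1066666.67

Growing perpetuity: P = D₁ / (r − g) = $48,000.0000 / (0.11 − 0.065) = $1,066,666.67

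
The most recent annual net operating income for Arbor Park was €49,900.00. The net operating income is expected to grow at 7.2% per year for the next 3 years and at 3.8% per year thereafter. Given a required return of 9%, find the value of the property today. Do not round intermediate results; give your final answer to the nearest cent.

D_1 = 53492.80000
D_2 = 57344.28160
D_3 = 61473.06988
Terminal value at year 3: TV = D_3×(1+g_2)/(r−g_2) = 63809.04653/0.052 = 1227097.04866
P_0 = D_1/(1+r)^1 + D_2/(1+r)^2 + D_3/(1+r)^3 + TV/(1+r)^3
    = 49075.96330 + 48265.53455 + 47468.48903 + 947544.06941 = 1092354.05629

€1092354.06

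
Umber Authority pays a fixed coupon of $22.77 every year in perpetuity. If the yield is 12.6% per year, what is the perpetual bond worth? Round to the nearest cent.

$180.71

Level perpetuity: PV = C / r = $22.77 / 0.126 = $180.71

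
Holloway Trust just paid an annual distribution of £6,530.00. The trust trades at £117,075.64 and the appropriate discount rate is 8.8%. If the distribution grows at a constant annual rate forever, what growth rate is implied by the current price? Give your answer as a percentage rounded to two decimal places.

P = D₀(1+g)/(r−g) ⇒ P(r−g) = D₀(1+g) ⇒ g(P+D₀) = P·r − D₀
g = (P·r − D₀)/(P + D₀) = (£117,075.64×0.088 − £6,530.00) / (£117,075.64 + £6,530.00) = 0.030522

3.05%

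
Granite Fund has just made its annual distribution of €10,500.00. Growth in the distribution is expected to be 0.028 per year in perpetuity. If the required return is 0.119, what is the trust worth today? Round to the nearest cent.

€118615.38

D₁ = D₀ × (1 + g) = €10,500.00 × 1.028 = €10,794.0000
Growing perpetuity: P = D₁ / (r − g) = €10,794.0000 / (0.119 − 0.028) = €118,615.38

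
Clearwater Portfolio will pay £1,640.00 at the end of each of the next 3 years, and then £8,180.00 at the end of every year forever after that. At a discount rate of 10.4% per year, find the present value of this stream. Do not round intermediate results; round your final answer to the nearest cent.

PV of 3-year annuity: £1,640.00 × [1 − (1+0.104)^−3] / 0.104 = 4049.88714
Perpetuity value at year 3: £8,180.00 / 0.104 = 78653.84615
PV of perpetuity: 78653.84615 / (1+0.104)^3 = 58453.79931
Total PV = 4049.88714 + 58453.79931 = 62503.68646

£62503.69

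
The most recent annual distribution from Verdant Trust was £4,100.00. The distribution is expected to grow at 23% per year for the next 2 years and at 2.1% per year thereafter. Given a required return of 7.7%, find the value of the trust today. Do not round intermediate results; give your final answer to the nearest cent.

D_1 = 5043.00000
D_2 = 6202.89000
Terminal value at year 2: TV = D_2×(1+g_2)/(r−g_2) = 6333.15069/0.056 = 113091.97661
P_0 = D_1/(1+r)^1 + D_2/(1+r)^2 + TV/(1+r)^2
    = 4682.45125 + 5347.64628 + 97499.05090 = 107529.14843

£107529.15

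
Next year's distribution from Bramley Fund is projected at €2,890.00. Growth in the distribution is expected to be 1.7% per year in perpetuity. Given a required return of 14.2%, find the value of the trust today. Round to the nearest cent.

€23120.00

Growing perpetuity: P = D₁ / (r − g) = €2,890.0000 / (0.142 − 0.017) = €23,120.00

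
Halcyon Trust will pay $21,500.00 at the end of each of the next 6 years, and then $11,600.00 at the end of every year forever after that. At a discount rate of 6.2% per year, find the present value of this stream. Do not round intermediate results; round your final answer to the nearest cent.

PV of 6-year annuity: $21,500.00 × [1 − (1+0.062)^−6] / 0.062 = 105061.38204
Perpetuity value at year 6: $11,600.00 / 0.062 = 187096.77419
PV of perpetuity: 187096.77419 / (1+0.062)^6 = 130412.49365
Total PV = 105061.38204 + 130412.49365 = 235473.87569

$235473.88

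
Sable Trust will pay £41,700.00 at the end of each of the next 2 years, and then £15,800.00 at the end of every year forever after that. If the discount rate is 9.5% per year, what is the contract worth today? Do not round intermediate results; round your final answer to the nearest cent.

PV of 2-year annuity: £41,700.00 × [1 − (1+0.095)^−2] / 0.095 = 72860.44911
Perpetuity value at year 2: £15,800.00 / 0.095 = 166315.78947
PV of perpetuity: 166315.78947 / (1+0.095)^2 = 138709.19245
Total PV = 72860.44911 + 138709.19245 = 211569.64156

£211569.64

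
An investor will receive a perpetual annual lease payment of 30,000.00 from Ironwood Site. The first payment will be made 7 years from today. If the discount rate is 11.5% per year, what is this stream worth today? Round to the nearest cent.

Value at end of year 6: C / r = 30,000.00 / 0.115 = 260,869.5652
Discount to today: PV = 260,869.5652 / (1 + 0.115)^6 = 260,869.5652 / 1.921539 = 135,760.74

135760.74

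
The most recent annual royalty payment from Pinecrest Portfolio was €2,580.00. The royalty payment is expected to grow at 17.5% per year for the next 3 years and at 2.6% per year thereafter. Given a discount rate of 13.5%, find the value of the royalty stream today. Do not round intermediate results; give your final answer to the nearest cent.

€35242.76

D_1 = 3031.50000
D_2 = 3562.01250
D_3 = 4185.36469
Terminal value at year 3: TV = D_3×(1+g_2)/(r−g_2) = 4294.18417/0.109 = 39396.18504
P_0 = D_1/(1+r)^1 + D_2/(1+r)^2 + D_3/(1+r)^3 + TV/(1+r)^3
    = 2670.92511 + 2765.05463 + 2862.50149 + 26944.28007 = 35242.76130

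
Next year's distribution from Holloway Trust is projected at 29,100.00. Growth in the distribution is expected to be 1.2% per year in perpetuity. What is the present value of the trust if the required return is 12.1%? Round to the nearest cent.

266972.48

Growing perpetuity: P = D₁ / (r − g) = 29,100.0000 / (0.121 − 0.012) = 266,972.48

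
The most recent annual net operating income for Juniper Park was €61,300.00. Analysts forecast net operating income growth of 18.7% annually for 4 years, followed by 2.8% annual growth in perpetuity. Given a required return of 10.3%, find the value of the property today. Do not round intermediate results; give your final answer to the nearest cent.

€1422496.43

D_1 = 72763.10000
D_2 = 86369.79970
D_3 = 102520.95224
D_4 = 121692.37031
Terminal value at year 4: TV = D_4×(1+g_2)/(r−g_2) = 125099.75668/0.075 = 1667996.75576
P_0 = D_1/(1+r)^1 + D_2/(1+r)^2 + D_3/(1+r)^3 + D_4/(1+r)^4 + TV/(1+r)^4
    = 65968.35902 + 70992.24130 + 76398.72206 + 82216.93842 + 1126920.16931 = 1422496.43011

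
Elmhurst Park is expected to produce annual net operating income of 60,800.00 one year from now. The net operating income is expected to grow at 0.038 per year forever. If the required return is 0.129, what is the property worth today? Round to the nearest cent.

668131.87

Growing perpetuity: P = D₁ / (r − g) = 60,800.0000 / (0.129 − 0.038) = 668,131.87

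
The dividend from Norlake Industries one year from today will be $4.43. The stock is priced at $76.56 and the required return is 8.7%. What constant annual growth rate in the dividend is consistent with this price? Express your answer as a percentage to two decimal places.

P = D₁/(r−g) ⇒ g = r − D₁/P = 0.087 − $4.43/$76.56 = 0.029137

2.91%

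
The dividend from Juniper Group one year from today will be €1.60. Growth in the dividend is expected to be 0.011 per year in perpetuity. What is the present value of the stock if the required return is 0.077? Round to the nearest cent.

Growing perpetuity: P = D₁ / (r − g) = €1.6000 / (0.077 − 0.011) = €24.24

€24.24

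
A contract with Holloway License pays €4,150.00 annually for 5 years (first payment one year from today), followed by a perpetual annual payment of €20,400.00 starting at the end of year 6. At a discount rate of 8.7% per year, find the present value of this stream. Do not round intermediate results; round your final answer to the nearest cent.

€170780.84

PV of 5-year annuity: €4,150.00 × [1 − (1+0.087)^−5] / 0.087 = 16268.49024
Perpetuity value at year 5: €20,400.00 / 0.087 = 234482.75862
PV of perpetuity: 234482.75862 / (1+0.087)^5 = 154512.34877
Total PV = 16268.49024 + 154512.34877 = 170780.83901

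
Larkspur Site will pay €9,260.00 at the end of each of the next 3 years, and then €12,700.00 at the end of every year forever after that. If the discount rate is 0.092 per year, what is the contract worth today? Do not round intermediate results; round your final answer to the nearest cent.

PV of 3-year annuity: €9,260.00 × [1 − (1+0.092)^−3] / 0.092 = 23356.48999
Perpetuity value at year 3: €12,700.00 / 0.092 = 138043.47826
PV of perpetuity: 138043.47826 / (1+0.092)^3 = 106010.27925
Total PV = 23356.48999 + 106010.27925 = 129366.76924

€129366.77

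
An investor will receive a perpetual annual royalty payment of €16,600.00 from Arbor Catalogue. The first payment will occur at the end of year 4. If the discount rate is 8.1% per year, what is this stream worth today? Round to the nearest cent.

€162235.54

Value at end of year 3: C / r = €16,600.00 / 0.081 = €204,938.2716
Discount to today: PV = €204,938.2716 / (1 + 0.081)^3 = €204,938.2716 / 1.263214 = €162,235.54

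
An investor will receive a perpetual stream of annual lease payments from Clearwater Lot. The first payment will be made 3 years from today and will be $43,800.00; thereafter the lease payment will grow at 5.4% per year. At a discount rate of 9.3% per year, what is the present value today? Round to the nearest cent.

Value at end of year 2: C₁ / (r − g) = $43,800.00 / (0.093 − 0.054) = $1,123,076.9231
Discount to today: PV = $1,123,076.9231 / (1 + 0.093)^2 = $1,123,076.9231 / 1.194649 = $940,089.45

$940089.45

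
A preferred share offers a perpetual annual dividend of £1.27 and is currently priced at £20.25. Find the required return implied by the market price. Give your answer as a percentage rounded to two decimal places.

P = C/r ⇒ r = C/P = £1.27/£20.25 = 0.062716

6.27%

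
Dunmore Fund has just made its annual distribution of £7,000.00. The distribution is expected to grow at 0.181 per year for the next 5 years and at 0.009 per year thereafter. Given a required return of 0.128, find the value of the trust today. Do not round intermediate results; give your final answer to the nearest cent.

D_1 = 8267.00000
D_2 = 9763.32700
D_3 = 11530.48919
D_4 = 13617.50773
D_5 = 16082.27663
Terminal value at year 5: TV = D_5×(1+g_2)/(r−g_2) = 16227.01712/0.119 = 136361.48839
P_0 = D_1/(1+r)^1 + D_2/(1+r)^2 + D_3/(1+r)^3 + D_4/(1+r)^4 + D_5/(1+r)^5 + TV/(1+r)^5
    = 7328.90071 + 7673.25509 + 8033.78924 + 8411.26337 + 8806.47344 + 74670.01433 = 114923.69618

£114923.70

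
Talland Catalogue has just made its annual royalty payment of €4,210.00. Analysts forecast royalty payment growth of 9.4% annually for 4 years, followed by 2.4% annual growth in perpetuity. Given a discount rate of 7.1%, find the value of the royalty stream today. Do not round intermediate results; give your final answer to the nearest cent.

D_1 = 4605.74000
D_2 = 5038.67956
D_3 = 5512.31544
D_4 = 6030.47309
Terminal value at year 4: TV = D_4×(1+g_2)/(r−g_2) = 6175.20444/0.047 = 131387.32860
P_0 = D_1/(1+r)^1 + D_2/(1+r)^2 + D_3/(1+r)^3 + D_4/(1+r)^4 + TV/(1+r)^4
    = 4300.41083 + 4392.76326 + 4487.09898 + 4583.46058 + 99860.92837 = 117624.66201

€117624.66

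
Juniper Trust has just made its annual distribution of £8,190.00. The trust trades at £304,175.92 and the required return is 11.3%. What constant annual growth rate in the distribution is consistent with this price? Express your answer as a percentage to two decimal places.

P = D₀(1+g)/(r−g) ⇒ P(r−g) = D₀(1+g) ⇒ g(P+D₀) = P·r − D₀
g = (P·r − D₀)/(P + D₀) = (£304,175.92×0.113 − £8,190.00) / (£304,175.92 + £8,190.00) = 0.083818

8.38%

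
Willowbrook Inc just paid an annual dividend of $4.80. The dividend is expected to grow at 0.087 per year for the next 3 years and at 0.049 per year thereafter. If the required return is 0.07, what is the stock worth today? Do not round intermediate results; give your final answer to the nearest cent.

D_1 = 5.21760
D_2 = 5.67153
D_3 = 6.16495
Terminal value at year 3: TV = D_3×(1+g_2)/(r−g_2) = 6.46704/0.021 = 307.95415
P_0 = D_1/(1+r)^1 + D_2/(1+r)^2 + D_3/(1+r)^3 + TV/(1+r)^3
    = 4.87626 + 4.95373 + 5.03244 + 251.38232 = 266.24476

$266.24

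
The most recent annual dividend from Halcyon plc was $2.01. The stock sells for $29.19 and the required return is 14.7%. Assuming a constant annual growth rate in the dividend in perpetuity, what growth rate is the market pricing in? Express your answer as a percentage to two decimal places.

P = D₀(1+g)/(r−g) ⇒ P(r−g) = D₀(1+g) ⇒ g(P+D₀) = P·r − D₀
g = (P·r − D₀)/(P + D₀) = ($29.19×0.147 − $2.01) / ($29.19 + $2.01) = 0.073107

7.31%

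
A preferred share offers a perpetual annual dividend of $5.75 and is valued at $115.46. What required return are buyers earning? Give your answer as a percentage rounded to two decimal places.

P = C/r ⇒ r = C/P = $5.75/$115.46 = 0.049801

4.98%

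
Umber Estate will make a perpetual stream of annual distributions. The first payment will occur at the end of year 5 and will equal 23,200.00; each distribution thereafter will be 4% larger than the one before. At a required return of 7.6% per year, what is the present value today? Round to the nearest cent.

480768.94

Value at end of year 4: C₁ / (r − g) = 23,200.00 / (0.076 − 0.04) = 644,444.4444
Discount to today: PV = 644,444.4444 / (1 + 0.076)^4 = 644,444.4444 / 1.340445 = 480,768.94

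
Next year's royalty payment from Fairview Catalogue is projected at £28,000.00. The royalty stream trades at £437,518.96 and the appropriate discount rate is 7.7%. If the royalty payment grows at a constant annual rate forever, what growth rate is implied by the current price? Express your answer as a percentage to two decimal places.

1.30%

P = D₁/(r−g) ⇒ g = r − D₁/P = 0.077 − £28,000.00/£437,518.96 = 0.013003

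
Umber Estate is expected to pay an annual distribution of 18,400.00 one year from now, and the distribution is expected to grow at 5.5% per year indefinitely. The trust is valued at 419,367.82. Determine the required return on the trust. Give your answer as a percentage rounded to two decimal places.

P = D₁/(r − g) ⇒ r = D₁/P + g = 18,400.0000/419,367.82 + 0.055 = 0.043876 + 0.055 = 0.098876

9.89%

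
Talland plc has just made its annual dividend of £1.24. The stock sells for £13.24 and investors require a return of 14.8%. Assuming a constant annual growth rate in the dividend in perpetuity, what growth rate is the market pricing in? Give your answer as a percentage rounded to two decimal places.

4.97%

P = D₀(1+g)/(r−g) ⇒ P(r−g) = D₀(1+g) ⇒ g(P+D₀) = P·r − D₀
g = (P·r − D₀)/(P + D₀) = (£13.24×0.148 − £1.24) / (£13.24 + £1.24) = 0.049691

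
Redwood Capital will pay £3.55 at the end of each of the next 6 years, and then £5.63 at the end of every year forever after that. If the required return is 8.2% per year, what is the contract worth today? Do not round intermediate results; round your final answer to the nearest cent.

£59.10

PV of 6-year annuity: £3.55 × [1 − (1+0.082)^−6] / 0.082 = 16.31212
Perpetuity value at year 6: £5.63 / 0.082 = 68.65854
PV of perpetuity: 68.65854 / (1+0.082)^6 = 42.78889
Total PV = 16.31212 + 42.78889 = 59.10101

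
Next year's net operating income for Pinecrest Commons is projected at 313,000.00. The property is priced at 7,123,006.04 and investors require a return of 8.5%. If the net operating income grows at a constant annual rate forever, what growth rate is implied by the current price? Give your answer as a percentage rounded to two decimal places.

4.11%

P = D₁/(r−g) ⇒ g = r − D₁/P = 0.085 − 313,000.00/7,123,006.04 = 0.041058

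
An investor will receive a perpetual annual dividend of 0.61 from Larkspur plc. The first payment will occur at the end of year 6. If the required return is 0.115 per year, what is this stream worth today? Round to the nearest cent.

Value at end of year 5: C / r = 0.61 / 0.115 = 5.3043
Discount to today: PV = 5.3043 / (1 + 0.115)^5 = 5.3043 / 1.723353 = 3.08

3.08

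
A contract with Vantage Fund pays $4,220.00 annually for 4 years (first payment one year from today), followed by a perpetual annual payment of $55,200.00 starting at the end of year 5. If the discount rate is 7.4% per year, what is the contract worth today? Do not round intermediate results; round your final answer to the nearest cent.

PV of 4-year annuity: $4,220.00 × [1 − (1+0.074)^−4] / 0.074 = 14165.89810
Perpetuity value at year 4: $55,200.00 / 0.074 = 745945.94595
PV of perpetuity: 745945.94595 / (1+0.074)^4 = 560647.94231
Total PV = 14165.89810 + 560647.94231 = 574813.84041

$574813.84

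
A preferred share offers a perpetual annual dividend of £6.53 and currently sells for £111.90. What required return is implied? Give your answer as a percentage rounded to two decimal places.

5.84%

P = C/r ⇒ r = C/P = £6.53/£111.90 = 0.058356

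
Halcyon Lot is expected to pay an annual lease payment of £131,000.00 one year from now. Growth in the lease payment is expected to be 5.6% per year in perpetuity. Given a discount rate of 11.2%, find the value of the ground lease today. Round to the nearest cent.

£2339285.71

Growing perpetuity: P = D₁ / (r − g) = £131,000.0000 / (0.112 − 0.056) = £2,339,285.71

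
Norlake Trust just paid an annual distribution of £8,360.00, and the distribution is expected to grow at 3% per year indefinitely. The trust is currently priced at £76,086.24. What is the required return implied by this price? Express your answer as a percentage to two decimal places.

D₁ = £8,360.00 × 1.03 = £8,610.8000
P = D₁/(r − g) ⇒ r = D₁/P + g = £8,610.8000/£76,086.24 + 0.03 = 0.113172 + 0.03 = 0.143172

14.32%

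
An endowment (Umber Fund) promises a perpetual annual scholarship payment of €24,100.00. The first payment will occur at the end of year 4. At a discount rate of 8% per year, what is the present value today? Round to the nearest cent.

€239141.96

Value at end of year 3: C / r = €24,100.00 / 0.08 = €301,250.0000
Discount to today: PV = €301,250.0000 / (1 + 0.08)^3 = €301,250.0000 / 1.259712 = €239,141.96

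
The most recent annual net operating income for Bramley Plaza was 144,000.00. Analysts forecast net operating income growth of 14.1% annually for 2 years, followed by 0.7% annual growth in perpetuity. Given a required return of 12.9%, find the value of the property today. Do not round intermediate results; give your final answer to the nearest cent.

1506599.14

D_1 = 164304.00000
D_2 = 187470.86400
Terminal value at year 2: TV = D_2×(1+g_2)/(r−g_2) = 188783.16005/0.122 = 1547402.95121
P_0 = D_1/(1+r)^1 + D_2/(1+r)^2 + TV/(1+r)^2
    = 145530.55802 + 147077.38414 + 1213991.19534 = 1506599.13749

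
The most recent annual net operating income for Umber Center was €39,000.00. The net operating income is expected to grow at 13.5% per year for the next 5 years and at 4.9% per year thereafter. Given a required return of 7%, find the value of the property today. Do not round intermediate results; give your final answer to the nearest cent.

D_1 = 44265.00000
D_2 = 50240.77500
D_3 = 57023.27963
D_4 = 64721.42237
D_5 = 73458.81439
Terminal value at year 5: TV = D_5×(1+g_2)/(r−g_2) = 77058.29630/0.021 = 3669442.68097
P_0 = D_1/(1+r)^1 + D_2/(1+r)^2 + D_3/(1+r)^3 + D_4/(1+r)^4 + D_5/(1+r)^5 + TV/(1+r)^5
    = 41369.15888 + 43882.23862 + 46547.98209 + 49375.66325 + 52375.11942 + 2616261.91794 = 2849812.08020

€2849812.08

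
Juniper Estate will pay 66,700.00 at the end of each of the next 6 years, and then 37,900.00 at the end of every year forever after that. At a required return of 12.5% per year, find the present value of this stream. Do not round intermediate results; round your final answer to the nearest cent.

PV of 6-year annuity: 66,700.00 × [1 − (1+0.125)^−6] / 0.125 = 270391.02967
Perpetuity value at year 6: 37,900.00 / 0.125 = 303200.00000
PV of perpetuity: 303200.00000 / (1+0.125)^6 = 149559.51987
Total PV = 270391.02967 + 149559.51987 = 419950.54954

419950.55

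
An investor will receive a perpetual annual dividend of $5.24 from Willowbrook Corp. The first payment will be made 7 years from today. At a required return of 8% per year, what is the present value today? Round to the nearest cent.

Value at end of year 6: C / r = $5.24 / 0.08 = $65.5000
Discount to today: PV = $65.5000 / (1 + 0.08)^6 = $65.5000 / 1.586874 = $41.28

$41.28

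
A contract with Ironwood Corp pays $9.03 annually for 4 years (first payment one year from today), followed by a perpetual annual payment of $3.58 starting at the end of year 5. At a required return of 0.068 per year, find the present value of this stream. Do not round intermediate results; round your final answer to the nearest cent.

$71.19

PV of 4-year annuity: $9.03 × [1 − (1+0.068)^−4] / 0.068 = 30.72513
Perpetuity value at year 4: $3.58 / 0.068 = 52.64706
PV of perpetuity: 52.64706 / (1+0.068)^4 = 40.46589
Total PV = 30.72513 + 40.46589 = 71.19102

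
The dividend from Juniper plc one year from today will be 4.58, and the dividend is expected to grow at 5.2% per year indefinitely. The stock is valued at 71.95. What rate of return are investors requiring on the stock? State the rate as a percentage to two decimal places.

P = D₁/(r − g) ⇒ r = D₁/P + g = 4.5800/71.95 + 0.052 = 0.063655 + 0.052 = 0.115655

11.57%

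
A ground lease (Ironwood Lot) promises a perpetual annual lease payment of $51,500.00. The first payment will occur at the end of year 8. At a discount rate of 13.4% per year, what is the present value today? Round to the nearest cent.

$159371.64

Value at end of year 7: C / r = $51,500.00 / 0.134 = $384,328.3582
Discount to today: PV = $384,328.3582 / (1 + 0.134)^7 = $384,328.3582 / 2.411523 = $159,371.64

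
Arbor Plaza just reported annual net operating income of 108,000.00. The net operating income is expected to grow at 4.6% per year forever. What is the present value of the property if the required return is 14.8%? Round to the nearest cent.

D₁ = D₀ × (1 + g) = 108,000.00 × 1.046 = 112,968.0000
Growing perpetuity: P = D₁ / (r − g) = 112,968.0000 / (0.148 − 0.046) = 1,107,529.41

1107529.41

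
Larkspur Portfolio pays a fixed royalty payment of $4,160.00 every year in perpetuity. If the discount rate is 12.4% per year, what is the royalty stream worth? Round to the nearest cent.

Level perpetuity: PV = C / r = $4,160.00 / 0.124 = $33,548.39

$33548.39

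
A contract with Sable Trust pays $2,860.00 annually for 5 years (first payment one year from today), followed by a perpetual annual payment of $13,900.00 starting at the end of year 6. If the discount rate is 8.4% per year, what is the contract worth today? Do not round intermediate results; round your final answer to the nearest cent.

PV of 5-year annuity: $2,860.00 × [1 − (1+0.084)^−5] / 0.084 = 11299.77008
Perpetuity value at year 5: $13,900.00 / 0.084 = 165476.19048
PV of perpetuity: 165476.19048 / (1+0.084)^5 = 110557.72748
Total PV = 11299.77008 + 110557.72748 = 121857.49757

$121857.50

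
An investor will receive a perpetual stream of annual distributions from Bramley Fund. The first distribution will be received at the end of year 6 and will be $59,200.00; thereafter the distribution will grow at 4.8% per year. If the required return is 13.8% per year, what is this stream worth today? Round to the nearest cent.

Value at end of year 5: C₁ / (r − g) = $59,200.00 / (0.138 − 0.048) = $657,777.7778
Discount to today: PV = $657,777.7778 / (1 + 0.138)^5 = $657,777.7778 / 1.908584 = $344,641.75

$344641.75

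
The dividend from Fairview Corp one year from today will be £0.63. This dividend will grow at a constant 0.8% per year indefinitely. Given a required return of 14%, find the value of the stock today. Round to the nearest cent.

Growing perpetuity: P = D₁ / (r − g) = £0.6300 / (0.14 − 0.008) = £4.77

£4.77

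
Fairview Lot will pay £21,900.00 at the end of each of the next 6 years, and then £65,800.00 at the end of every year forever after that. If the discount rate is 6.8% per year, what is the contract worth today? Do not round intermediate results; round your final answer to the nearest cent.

£757097.72

PV of 6-year annuity: £21,900.00 × [1 − (1+0.068)^−6] / 0.068 = 105034.86240
Perpetuity value at year 6: £65,800.00 / 0.068 = 967647.05882
PV of perpetuity: 967647.05882 / (1+0.068)^6 = 652062.86038
Total PV = 105034.86240 + 652062.86038 = 757097.72278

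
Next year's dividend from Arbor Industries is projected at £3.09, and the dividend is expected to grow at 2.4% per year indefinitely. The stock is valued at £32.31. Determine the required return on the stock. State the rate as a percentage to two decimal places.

P = D₁/(r − g) ⇒ r = D₁/P + g = £3.0900/£32.31 + 0.024 = 0.095636 + 0.024 = 0.119636

11.96%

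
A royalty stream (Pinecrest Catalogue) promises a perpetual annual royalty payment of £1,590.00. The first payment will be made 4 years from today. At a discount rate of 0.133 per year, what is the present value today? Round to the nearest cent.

Value at end of year 3: C / r = £1,590.00 / 0.133 = £11,954.8872
Discount to today: PV = £11,954.8872 / (1 + 0.133)^3 = £11,954.8872 / 1.454420 = £8,219.70

£8219.70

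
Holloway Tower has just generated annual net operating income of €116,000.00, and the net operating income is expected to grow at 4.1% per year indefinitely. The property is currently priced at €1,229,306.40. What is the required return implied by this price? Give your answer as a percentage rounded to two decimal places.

13.92%

D₁ = €116,000.00 × 1.041 = €120,756.0000
P = D₁/(r − g) ⇒ r = D₁/P + g = €120,756.0000/€1,229,306.40 + 0.041 = 0.098231 + 0.041 = 0.139231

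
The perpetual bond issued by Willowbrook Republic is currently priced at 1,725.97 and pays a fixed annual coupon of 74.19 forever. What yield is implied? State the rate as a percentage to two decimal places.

4.30%

P = C/r ⇒ r = C/P = 74.19/1,725.97 = 0.042985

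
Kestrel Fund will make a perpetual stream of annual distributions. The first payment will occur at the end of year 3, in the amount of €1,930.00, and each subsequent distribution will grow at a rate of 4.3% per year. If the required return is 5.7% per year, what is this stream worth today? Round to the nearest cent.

Value at end of year 2: C₁ / (r − g) = €1,930.00 / (0.057 − 0.043) = €137,857.1429
Discount to today: PV = €137,857.1429 / (1 + 0.057)^2 = €137,857.1429 / 1.117249 = €123,389.81

€123389.81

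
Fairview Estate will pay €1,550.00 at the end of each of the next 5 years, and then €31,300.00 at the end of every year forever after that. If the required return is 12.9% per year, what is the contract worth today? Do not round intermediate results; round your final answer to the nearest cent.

PV of 5-year annuity: €1,550.00 × [1 − (1+0.129)^−5] / 0.129 = 5465.03665
Perpetuity value at year 5: €31,300.00 / 0.129 = 242635.65891
PV of perpetuity: 242635.65891 / (1+0.129)^5 = 132277.17694
Total PV = 5465.03665 + 132277.17694 = 137742.21359

€137742.21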